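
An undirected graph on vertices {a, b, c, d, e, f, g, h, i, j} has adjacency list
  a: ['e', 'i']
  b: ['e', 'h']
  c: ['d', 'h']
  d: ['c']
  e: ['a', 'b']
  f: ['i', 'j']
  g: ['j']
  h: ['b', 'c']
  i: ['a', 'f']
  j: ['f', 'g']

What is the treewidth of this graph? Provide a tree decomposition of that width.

The largest bag has 2 vertices, giving width 1; this decomposition certifies tw(G) ≤ 1. Since G has at least one edge (e.g. g–j), it is not an edgeless graph, so tw(G) ≥ 1. Therefore the treewidth is 1.

Treewidth 1.
Bags: B1 = {g, j}  B2 = {f, j}  B3 = {f, i}  B4 = {a, i}  B5 = {a, e}  B6 = {b, e}  B7 = {b, h}  B8 = {c, h}  B9 = {c, d}
Tree: B1–B2, B2–B3, B3–B4, B4–B5, B5–B6, B6–B7, B7–B8, B8–B9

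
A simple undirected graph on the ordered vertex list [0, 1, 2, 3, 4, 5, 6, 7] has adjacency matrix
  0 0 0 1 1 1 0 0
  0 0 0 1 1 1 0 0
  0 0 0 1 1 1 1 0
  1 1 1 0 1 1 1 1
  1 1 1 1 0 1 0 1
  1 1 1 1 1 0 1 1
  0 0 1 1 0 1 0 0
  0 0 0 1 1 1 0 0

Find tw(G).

A width-3 tree decomposition is:
Bags: B1 = {2, 3, 4, 5}  B2 = {0, 3, 4, 5}  B3 = {1, 3, 4, 5}  B4 = {3, 4, 5, 7}  B5 = {2, 3, 5, 6}
Tree: B1–B2, B2–B3, B2–B4, B1–B5
The largest bag has 4 vertices, giving width 3; this decomposition certifies tw(G) ≤ 3. On the other hand G contains the 4-clique {0, 3, 4, 5}. A clique must lie in a single bag of any decomposition, so no decomposition can have width below 3. Therefore the treewidth is 3.

3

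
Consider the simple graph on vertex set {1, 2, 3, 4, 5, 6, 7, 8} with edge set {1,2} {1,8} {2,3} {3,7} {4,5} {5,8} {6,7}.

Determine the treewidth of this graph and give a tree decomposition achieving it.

Every bag has size at most 2, so the width is 2 − 1 = 1 and tw(G) ≤ 1. G has an edge, so its treewidth is at least 1. Hence tw(G) = 1 exactly.

Treewidth 1.
Bags: B1 = {6, 7}  B2 = {3, 7}  B3 = {2, 3}  B4 = {1, 2}  B5 = {1, 8}  B6 = {5, 8}  B7 = {4, 5}
Tree: B1–B2, B2–B3, B3–B4, B4–B5, B5–B6, B6–B7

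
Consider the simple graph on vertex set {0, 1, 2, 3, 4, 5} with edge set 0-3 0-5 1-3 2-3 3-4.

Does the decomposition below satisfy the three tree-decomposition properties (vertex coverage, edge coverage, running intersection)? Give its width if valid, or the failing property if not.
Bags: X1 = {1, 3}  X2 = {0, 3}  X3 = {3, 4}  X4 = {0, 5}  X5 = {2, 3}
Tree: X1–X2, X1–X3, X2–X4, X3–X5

Yes; width 1.

Every vertex of G appears in some bag (union = {0, 1, 2, 3, 4, 5}); every edge is covered by a bag; and for each vertex v the set of bags containing v is connected in the bag tree. The decomposition is therefore valid. The largest bag has 2 vertices, so the width is 1.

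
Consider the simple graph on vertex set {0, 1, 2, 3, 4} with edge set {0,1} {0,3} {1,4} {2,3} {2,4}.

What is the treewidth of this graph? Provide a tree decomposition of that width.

Treewidth 2.
One such decomposition:
Bags: B1 = {1, 2, 4}  B2 = {0, 1, 2}  B3 = {0, 2, 3}
Tree: B1–B2, B2–B3

Each bag holds 3 vertices, so the decomposition has width 2, which upper-bounds the treewidth. The edges 2–4–1–0–3–2 form a cycle, so G is not a tree and its treewidth is at least 2. The upper and lower bounds meet at 2, so that is the treewidth.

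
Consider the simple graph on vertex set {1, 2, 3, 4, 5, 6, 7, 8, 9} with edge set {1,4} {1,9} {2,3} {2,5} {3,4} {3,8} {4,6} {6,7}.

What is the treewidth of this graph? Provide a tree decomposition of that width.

Every bag has size at most 2, so the width is 2 − 1 = 1 and tw(G) ≤ 1. Since G has at least one edge (e.g. 1–4), it is not an edgeless graph, so tw(G) ≥ 1. The upper and lower bounds meet at 1, so that is the treewidth.

Treewidth 1.
One such decomposition:
Bags: B1 = {1, 4}  B2 = {3, 4}  B3 = {3, 8}  B4 = {1, 9}  B5 = {4, 6}  B6 = {2, 3}  B7 = {6, 7}  B8 = {2, 5}
Tree: B1–B2, B2–B3, B1–B4, B1–B5, B3–B6, B5–B7, B6–B8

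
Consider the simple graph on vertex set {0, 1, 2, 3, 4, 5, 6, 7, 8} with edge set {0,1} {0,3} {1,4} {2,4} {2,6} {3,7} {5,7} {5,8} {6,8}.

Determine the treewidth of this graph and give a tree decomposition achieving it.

Every bag has size at most 3, so the width is 3 − 1 = 2 and tw(G) ≤ 2. The edges 2–4–1–0–3–7–5–8–6–2 form a cycle, so G is not a tree and its treewidth is at least 2. Combining the bounds, tw(G) = 2.

Treewidth 2.
One such decomposition:
Bags: B1 = {1, 2, 4}  B2 = {0, 1, 2}  B3 = {0, 2, 3}  B4 = {2, 3, 7}  B5 = {2, 5, 7}  B6 = {2, 5, 8}  B7 = {2, 6, 8}
Tree: B1–B2, B2–B3, B3–B4, B4–B5, B5–B6, B6–B7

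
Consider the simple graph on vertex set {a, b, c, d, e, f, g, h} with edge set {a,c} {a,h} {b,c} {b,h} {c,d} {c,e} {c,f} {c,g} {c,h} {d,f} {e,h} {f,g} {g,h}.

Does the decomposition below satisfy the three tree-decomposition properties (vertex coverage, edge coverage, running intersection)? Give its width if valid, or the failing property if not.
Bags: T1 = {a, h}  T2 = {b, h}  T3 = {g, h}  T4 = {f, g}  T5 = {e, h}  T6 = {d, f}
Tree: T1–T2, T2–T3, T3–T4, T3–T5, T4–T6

No — vertex c appears in no bag.

A tree decomposition must satisfy three properties: every vertex lies in some bag; for every edge, both endpoints lie together in some bag; and for every vertex, the bags containing it form a connected subtree. Here vertex c appears in no bag, so the decomposition is invalid.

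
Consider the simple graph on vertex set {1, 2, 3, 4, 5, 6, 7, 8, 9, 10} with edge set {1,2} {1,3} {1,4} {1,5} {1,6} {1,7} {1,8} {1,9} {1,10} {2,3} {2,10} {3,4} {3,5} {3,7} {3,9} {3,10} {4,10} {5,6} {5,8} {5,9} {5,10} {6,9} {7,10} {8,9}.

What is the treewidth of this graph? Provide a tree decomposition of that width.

The largest bag has 4 vertices, giving width 3; this decomposition certifies tw(G) ≤ 3. On the other hand G contains the 4-clique {1, 5, 8, 9}. A clique must lie in a single bag of any decomposition, so no decomposition can have width below 3. Combining the bounds, tw(G) = 3.

Treewidth 3.
Bags: B1 = {1, 2, 3, 10}  B2 = {1, 3, 5, 10}  B3 = {1, 3, 5, 9}  B4 = {1, 5, 8, 9}  B5 = {1, 3, 7, 10}  B6 = {1, 5, 6, 9}  B7 = {1, 3, 4, 10}
Tree: B1–B2, B2–B3, B3–B4, B2–B5, B4–B6, B1–B7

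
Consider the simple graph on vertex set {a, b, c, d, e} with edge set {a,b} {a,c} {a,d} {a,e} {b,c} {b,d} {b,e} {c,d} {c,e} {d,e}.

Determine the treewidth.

4

A width-4 tree decomposition is:
Bags: B1 = {a, b, c, d, e}
Tree: (single bag)
A single bag containing all 5 vertices is trivially a valid decomposition of width 4. On the other hand G contains the 5-clique {a, b, c, d, e}. A clique must lie in a single bag of any decomposition, so no decomposition can have width below 4. The upper and lower bounds meet at 4, so that is the treewidth.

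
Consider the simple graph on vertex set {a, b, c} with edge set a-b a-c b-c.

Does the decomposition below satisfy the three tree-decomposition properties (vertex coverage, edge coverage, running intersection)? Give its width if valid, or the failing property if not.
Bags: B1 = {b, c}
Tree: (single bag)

A tree decomposition must satisfy three properties: every vertex lies in some bag; for every edge, both endpoints lie together in some bag; and for every vertex, the bags containing it form a connected subtree. Here vertex a appears in no bag, so the decomposition is invalid.

No — vertex a appears in no bag.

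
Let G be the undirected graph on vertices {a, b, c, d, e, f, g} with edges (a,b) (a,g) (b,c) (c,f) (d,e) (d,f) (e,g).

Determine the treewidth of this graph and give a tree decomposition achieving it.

The largest bag has 3 vertices, giving width 2; this decomposition certifies tw(G) ≤ 2. For the lower bound, G contains the cycle f–d–e–g–a–b–c–f, so G is not a forest; only forests have treewidth ≤ 1, hence tw(G) ≥ 2. Therefore the treewidth is 2.

Treewidth 2.
One optimal decomposition is:
Bags: B1 = {d, e, f}  B2 = {e, f, g}  B3 = {a, f, g}  B4 = {a, b, f}  B5 = {b, c, f}
Tree: B1–B2, B2–B3, B3–B4, B4–B5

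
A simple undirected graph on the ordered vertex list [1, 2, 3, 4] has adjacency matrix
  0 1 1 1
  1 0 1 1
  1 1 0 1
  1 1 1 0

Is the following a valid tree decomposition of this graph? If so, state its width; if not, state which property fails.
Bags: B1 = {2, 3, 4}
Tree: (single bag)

No — vertex 1 appears in no bag.

A tree decomposition must satisfy three properties: every vertex lies in some bag; for every edge, both endpoints lie together in some bag; and for every vertex, the bags containing it form a connected subtree. Here vertex 1 appears in no bag, so the decomposition is invalid.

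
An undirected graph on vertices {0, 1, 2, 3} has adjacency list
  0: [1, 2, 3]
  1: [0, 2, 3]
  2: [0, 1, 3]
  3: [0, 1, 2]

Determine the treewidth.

A width-3 tree decomposition is:
Bags: B1 = {0, 1, 2, 3}
Tree: (single bag)
A single bag containing all 4 vertices is trivially a valid decomposition of width 3. On the other hand G contains the 4-clique {0, 1, 2, 3}. A clique must lie in a single bag of any decomposition, so no decomposition can have width below 3. The upper and lower bounds meet at 3, so that is the treewidth.

3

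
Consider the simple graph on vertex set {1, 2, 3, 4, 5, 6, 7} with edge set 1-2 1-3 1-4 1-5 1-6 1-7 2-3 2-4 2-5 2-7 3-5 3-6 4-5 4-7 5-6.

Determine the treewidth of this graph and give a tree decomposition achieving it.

Treewidth 3.
One such decomposition:
Bags: B1 = {1, 2, 3, 5}  B2 = {1, 3, 5, 6}  B3 = {1, 2, 4, 5}  B4 = {1, 2, 4, 7}
Tree: B1–B2, B1–B3, B3–B4

Every bag has size at most 4, so the width is 4 − 1 = 3 and tw(G) ≤ 3. Conversely, {1, 2, 3, 5} is a clique of size 4, and the vertices of any clique must share a bag in every tree decomposition; so some bag has ≥ 4 vertices and tw(G) ≥ 3. Combining the bounds, tw(G) = 3.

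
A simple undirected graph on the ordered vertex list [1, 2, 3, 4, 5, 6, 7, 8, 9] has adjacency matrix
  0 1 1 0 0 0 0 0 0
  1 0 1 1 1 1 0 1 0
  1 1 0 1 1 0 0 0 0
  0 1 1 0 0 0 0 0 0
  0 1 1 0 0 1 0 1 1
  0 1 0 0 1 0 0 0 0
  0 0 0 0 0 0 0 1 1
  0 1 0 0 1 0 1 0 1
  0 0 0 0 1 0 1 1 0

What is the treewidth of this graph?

2

A width-2 tree decomposition is:
Bags: B1 = {7, 8, 9}  B2 = {5, 8, 9}  B3 = {2, 5, 8}  B4 = {2, 5, 6}  B5 = {2, 3, 5}  B6 = {2, 3, 4}  B7 = {1, 2, 3}
Tree: B1–B2, B2–B3, B3–B4, B4–B5, B5–B6, B6–B7
The largest bag has 3 vertices, giving width 2; this decomposition certifies tw(G) ≤ 2. On the other hand G contains the 3-clique {5, 8, 9}. A clique must lie in a single bag of any decomposition, so no decomposition can have width below 2. Therefore the treewidth is 2.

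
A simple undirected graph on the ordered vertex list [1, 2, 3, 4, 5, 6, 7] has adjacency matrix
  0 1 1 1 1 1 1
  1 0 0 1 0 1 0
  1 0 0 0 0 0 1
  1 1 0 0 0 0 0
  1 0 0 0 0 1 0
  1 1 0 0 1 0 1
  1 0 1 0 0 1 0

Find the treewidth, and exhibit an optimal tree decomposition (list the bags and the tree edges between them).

Every bag has size at most 3, so the width is 3 − 1 = 2 and tw(G) ≤ 2. For the lower bound, the 3 vertices {1, 3, 7} are pairwise adjacent, and any tree decomposition puts a clique entirely inside one bag — forcing width ≥ 2. Therefore the treewidth is 2.

Treewidth 2.
One optimal decomposition is:
Bags: B1 = {1, 6, 7}  B2 = {1, 3, 7}  B3 = {1, 2, 6}  B4 = {1, 2, 4}  B5 = {1, 5, 6}
Tree: B1–B2, B1–B3, B3–B4, B1–B5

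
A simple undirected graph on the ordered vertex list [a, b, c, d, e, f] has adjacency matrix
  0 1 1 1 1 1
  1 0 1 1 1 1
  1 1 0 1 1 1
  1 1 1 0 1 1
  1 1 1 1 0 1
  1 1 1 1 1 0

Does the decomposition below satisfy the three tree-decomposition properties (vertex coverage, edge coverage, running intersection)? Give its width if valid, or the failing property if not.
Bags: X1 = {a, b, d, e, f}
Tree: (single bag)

A tree decomposition must satisfy three properties: every vertex lies in some bag; for every edge, both endpoints lie together in some bag; and for every vertex, the bags containing it form a connected subtree. Here vertex c appears in no bag, so the decomposition is invalid.

No — vertex c appears in no bag.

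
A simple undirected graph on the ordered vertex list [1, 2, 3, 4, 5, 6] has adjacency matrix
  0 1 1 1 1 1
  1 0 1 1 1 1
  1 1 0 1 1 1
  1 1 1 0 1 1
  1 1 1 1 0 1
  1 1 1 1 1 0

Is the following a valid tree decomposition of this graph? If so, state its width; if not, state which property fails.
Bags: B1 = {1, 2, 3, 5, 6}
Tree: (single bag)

No — vertex 4 appears in no bag.

A tree decomposition must satisfy three properties: every vertex lies in some bag; for every edge, both endpoints lie together in some bag; and for every vertex, the bags containing it form a connected subtree. Here vertex 4 appears in no bag, so the decomposition is invalid.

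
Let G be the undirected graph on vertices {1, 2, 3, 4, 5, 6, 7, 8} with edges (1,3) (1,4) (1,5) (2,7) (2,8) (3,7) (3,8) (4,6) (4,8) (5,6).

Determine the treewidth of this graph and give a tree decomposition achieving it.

Every bag has size at most 3, so the width is 3 − 1 = 2 and tw(G) ≤ 2. For the lower bound, G contains the cycle 5–6–4–1–5, so G is not a forest; only forests have treewidth ≤ 1, hence tw(G) ≥ 2. Combining the bounds, tw(G) = 2.

Treewidth 2.
One optimal decomposition is:
Bags: B1 = {1, 5, 6}  B2 = {1, 4, 6}  B3 = {1, 3, 4}  B4 = {3, 4, 8}  B5 = {3, 7, 8}  B6 = {2, 7, 8}
Tree: B1–B2, B2–B3, B3–B4, B4–B5, B5–B6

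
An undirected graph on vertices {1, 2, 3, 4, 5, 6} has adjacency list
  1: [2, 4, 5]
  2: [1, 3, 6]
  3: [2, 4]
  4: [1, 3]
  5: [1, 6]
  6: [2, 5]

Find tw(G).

2

A width-2 tree decomposition is:
Bags: B1 = {2, 3, 4}  B2 = {1, 2, 4}  B3 = {1, 2, 6}  B4 = {1, 5, 6}
Tree: B1–B2, B2–B3, B3–B4
The largest bag has 3 vertices, giving width 2; this decomposition certifies tw(G) ≤ 2. The edges 3–4–1–2–3 form a cycle, so G is not a tree and its treewidth is at least 2. Hence tw(G) = 2 exactly.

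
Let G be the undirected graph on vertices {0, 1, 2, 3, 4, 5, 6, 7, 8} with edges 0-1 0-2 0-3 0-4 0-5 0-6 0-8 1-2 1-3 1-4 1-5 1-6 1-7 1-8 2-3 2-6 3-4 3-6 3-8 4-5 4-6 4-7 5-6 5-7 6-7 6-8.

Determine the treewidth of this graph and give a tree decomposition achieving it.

Treewidth 4.
One such decomposition:
Bags: B1 = {0, 1, 4, 5, 6}  B2 = {0, 1, 3, 4, 6}  B3 = {0, 1, 3, 6, 8}  B4 = {1, 4, 5, 6, 7}  B5 = {0, 1, 2, 3, 6}
Tree: B1–B2, B2–B3, B1–B4, B2–B5

The largest bag has 5 vertices, giving width 4; this decomposition certifies tw(G) ≤ 4. For the lower bound, the 5 vertices {0, 1, 3, 6, 8} are pairwise adjacent, and any tree decomposition puts a clique entirely inside one bag — forcing width ≥ 4. Combining the bounds, tw(G) = 4.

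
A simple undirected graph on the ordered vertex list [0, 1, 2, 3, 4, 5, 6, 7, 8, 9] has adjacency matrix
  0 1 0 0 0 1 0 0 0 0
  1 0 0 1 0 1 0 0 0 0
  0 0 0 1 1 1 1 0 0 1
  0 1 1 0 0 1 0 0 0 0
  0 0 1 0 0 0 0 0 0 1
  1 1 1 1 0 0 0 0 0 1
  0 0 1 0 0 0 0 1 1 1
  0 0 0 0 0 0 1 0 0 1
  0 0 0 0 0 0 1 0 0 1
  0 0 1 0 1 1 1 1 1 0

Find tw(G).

A width-2 tree decomposition is:
Bags: B1 = {2, 5, 9}  B2 = {2, 4, 9}  B3 = {2, 3, 5}  B4 = {1, 3, 5}  B5 = {2, 6, 9}  B6 = {6, 7, 9}  B7 = {6, 8, 9}  B8 = {0, 1, 5}
Tree: B1–B2, B1–B3, B3–B4, B1–B5, B5–B6, B6–B7, B4–B8
The largest bag has 3 vertices, giving width 2; this decomposition certifies tw(G) ≤ 2. Conversely, {0, 1, 5} is a clique of size 3, and the vertices of any clique must share a bag in every tree decomposition; so some bag has ≥ 3 vertices and tw(G) ≥ 2. Combining the bounds, tw(G) = 2.

2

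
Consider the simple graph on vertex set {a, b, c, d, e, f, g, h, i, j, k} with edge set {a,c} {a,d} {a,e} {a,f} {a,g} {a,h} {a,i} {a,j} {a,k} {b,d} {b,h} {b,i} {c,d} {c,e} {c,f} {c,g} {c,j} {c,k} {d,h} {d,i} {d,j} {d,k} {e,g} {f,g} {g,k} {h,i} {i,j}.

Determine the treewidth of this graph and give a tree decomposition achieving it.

The largest bag has 4 vertices, giving width 3; this decomposition certifies tw(G) ≤ 3. Conversely, {a, d, h, i} is a clique of size 4, and the vertices of any clique must share a bag in every tree decomposition; so some bag has ≥ 4 vertices and tw(G) ≥ 3. Hence tw(G) = 3 exactly.

Treewidth 3.
Bags: B1 = {a, c, g, k}  B2 = {a, c, d, k}  B3 = {a, c, d, j}  B4 = {a, d, i, j}  B5 = {a, c, e, g}  B6 = {a, c, f, g}  B7 = {a, d, h, i}  B8 = {b, d, h, i}
Tree: B1–B2, B2–B3, B3–B4, B1–B5, B1–B6, B4–B7, B7–B8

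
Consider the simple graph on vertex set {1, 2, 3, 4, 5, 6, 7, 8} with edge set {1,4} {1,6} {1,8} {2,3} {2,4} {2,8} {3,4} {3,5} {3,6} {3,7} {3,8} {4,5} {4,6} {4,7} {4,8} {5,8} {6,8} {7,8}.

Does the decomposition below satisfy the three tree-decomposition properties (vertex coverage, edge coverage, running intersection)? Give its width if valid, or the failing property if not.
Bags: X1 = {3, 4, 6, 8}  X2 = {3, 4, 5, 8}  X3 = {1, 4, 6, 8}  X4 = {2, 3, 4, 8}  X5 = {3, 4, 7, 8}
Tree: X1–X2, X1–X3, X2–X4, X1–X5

Vertex coverage: the bags together contain {1, 2, 3, 4, 5, 6, 7, 8}, the full vertex set. Edge coverage: each edge of G has both endpoints in at least one bag. Running intersection: for every vertex, the bags containing it form a connected subtree. All three properties hold, so this is a valid tree decomposition of width max|bag| − 1 = 3, and hence tw(G) ≤ 3.

Yes; width 3.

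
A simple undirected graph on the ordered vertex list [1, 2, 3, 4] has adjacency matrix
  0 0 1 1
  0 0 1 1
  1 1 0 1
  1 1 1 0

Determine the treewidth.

A width-2 tree decomposition is:
Bags: B1 = {2, 3, 4}  B2 = {1, 3, 4}
Tree: B1–B2
The largest bag has 3 vertices, giving width 2; this decomposition certifies tw(G) ≤ 2. Conversely, {1, 3, 4} is a clique of size 3, and the vertices of any clique must share a bag in every tree decomposition; so some bag has ≥ 3 vertices and tw(G) ≥ 2. Hence tw(G) = 2 exactly.

2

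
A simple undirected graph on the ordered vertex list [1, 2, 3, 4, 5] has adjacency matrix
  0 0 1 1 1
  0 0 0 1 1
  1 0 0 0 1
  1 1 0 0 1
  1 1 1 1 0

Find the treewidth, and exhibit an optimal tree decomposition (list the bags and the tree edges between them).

Treewidth 2.
One optimal decomposition is:
Bags: B1 = {1, 4, 5}  B2 = {2, 4, 5}  B3 = {1, 3, 5}
Tree: B1–B2, B1–B3

Each bag holds 3 vertices, so the decomposition has width 2, which upper-bounds the treewidth. On the other hand G contains the 3-clique {1, 3, 5}. A clique must lie in a single bag of any decomposition, so no decomposition can have width below 2. Hence tw(G) = 2 exactly.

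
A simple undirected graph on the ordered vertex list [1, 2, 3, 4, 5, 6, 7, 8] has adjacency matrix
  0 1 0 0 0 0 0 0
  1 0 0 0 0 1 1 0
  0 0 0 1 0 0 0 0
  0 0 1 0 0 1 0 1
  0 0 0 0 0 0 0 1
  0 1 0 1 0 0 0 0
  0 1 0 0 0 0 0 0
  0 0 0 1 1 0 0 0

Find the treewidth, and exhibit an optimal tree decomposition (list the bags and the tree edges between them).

The largest bag has 2 vertices, giving width 1; this decomposition certifies tw(G) ≤ 1. G has an edge, so its treewidth is at least 1. Hence tw(G) = 1 exactly.

Treewidth 1.
One optimal decomposition is:
Bags: B1 = {2, 6}  B2 = {1, 2}  B3 = {4, 6}  B4 = {4, 8}  B5 = {3, 4}  B6 = {5, 8}  B7 = {2, 7}
Tree: B1–B2, B1–B3, B3–B4, B4–B5, B4–B6, B2–B7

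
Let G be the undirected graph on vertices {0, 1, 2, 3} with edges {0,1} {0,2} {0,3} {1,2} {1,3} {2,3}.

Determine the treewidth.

A width-3 tree decomposition is:
Bags: B1 = {0, 1, 2, 3}
Tree: (single bag)
With just one bag of size 4, the width is 4 − 1 = 3, so tw(G) ≤ 3. On the other hand G contains the 4-clique {0, 1, 2, 3}. A clique must lie in a single bag of any decomposition, so no decomposition can have width below 3. Therefore the treewidth is 3.

3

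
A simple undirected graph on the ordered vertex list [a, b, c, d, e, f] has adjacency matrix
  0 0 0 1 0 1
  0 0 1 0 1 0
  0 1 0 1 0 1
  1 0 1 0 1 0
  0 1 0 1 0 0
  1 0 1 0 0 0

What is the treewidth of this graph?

A width-2 tree decomposition is:
Bags: B1 = {b, c, e}  B2 = {c, d, e}  B3 = {c, d, f}  B4 = {a, d, f}
Tree: B1–B2, B2–B3, B3–B4
Each bag holds 3 vertices, so the decomposition has width 2, which upper-bounds the treewidth. For the lower bound, G contains the cycle b–e–d–c–b, so G is not a forest; only forests have treewidth ≤ 1, hence tw(G) ≥ 2. Therefore the treewidth is 2.

2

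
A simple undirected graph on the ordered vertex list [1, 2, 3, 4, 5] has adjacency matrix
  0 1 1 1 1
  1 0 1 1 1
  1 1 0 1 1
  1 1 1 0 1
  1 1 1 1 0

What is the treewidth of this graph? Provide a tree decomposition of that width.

A single bag containing all 5 vertices is trivially a valid decomposition of width 4. For the lower bound, the 5 vertices {1, 2, 3, 4, 5} are pairwise adjacent, and any tree decomposition puts a clique entirely inside one bag — forcing width ≥ 4. Therefore the treewidth is 4.

Treewidth 4.
One such decomposition:
Bags: B1 = {1, 2, 3, 4, 5}
Tree: (single bag)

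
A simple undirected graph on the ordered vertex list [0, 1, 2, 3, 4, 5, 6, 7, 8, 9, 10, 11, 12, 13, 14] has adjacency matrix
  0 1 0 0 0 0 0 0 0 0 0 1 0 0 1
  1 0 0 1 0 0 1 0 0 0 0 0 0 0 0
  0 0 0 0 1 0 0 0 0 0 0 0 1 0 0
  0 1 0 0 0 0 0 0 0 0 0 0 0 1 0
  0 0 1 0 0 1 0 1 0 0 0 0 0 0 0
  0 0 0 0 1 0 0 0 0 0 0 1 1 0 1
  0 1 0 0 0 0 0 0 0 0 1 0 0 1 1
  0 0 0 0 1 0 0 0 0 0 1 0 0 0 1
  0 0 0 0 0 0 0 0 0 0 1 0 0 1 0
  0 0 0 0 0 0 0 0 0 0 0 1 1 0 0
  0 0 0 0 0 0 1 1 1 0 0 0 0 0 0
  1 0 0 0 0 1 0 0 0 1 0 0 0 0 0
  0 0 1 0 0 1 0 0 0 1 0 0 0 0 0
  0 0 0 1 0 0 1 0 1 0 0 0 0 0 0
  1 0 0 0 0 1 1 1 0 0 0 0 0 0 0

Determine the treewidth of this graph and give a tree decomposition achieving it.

Treewidth 3.
One such decomposition:
Bags: B1 = {2, 9, 11, 12}  B2 = {2, 5, 11, 12}  B3 = {2, 4, 5, 11}  B4 = {0, 4, 5, 11}  B5 = {0, 4, 5, 14}  B6 = {0, 4, 7, 14}  B7 = {0, 1, 7, 14}  B8 = {1, 6, 7, 14}  B9 = {1, 6, 7, 10}  B10 = {1, 3, 6, 10}  B11 = {3, 6, 10, 13}  B12 = {3, 8, 10, 13}
Tree: B1–B2, B2–B3, B3–B4, B4–B5, B5–B6, B6–B7, B7–B8, B8–B9, B9–B10, B10–B11, B11–B12

Every bag has size at most 4, so the width is 4 − 1 = 3 and tw(G) ≤ 3. For the lower bound: the 4 vertex sets {2,9,12}, {11}, {5}, {0,4,7,14} are disjoint, each induces a connected subgraph, and every pair is joined by at least one edge of G. Contracting each set to a single vertex therefore yields K_{4} as a minor, and since treewidth is minor-monotone, tw(G) ≥ tw(K_{4}) = 3. Combining the bounds, tw(G) = 3.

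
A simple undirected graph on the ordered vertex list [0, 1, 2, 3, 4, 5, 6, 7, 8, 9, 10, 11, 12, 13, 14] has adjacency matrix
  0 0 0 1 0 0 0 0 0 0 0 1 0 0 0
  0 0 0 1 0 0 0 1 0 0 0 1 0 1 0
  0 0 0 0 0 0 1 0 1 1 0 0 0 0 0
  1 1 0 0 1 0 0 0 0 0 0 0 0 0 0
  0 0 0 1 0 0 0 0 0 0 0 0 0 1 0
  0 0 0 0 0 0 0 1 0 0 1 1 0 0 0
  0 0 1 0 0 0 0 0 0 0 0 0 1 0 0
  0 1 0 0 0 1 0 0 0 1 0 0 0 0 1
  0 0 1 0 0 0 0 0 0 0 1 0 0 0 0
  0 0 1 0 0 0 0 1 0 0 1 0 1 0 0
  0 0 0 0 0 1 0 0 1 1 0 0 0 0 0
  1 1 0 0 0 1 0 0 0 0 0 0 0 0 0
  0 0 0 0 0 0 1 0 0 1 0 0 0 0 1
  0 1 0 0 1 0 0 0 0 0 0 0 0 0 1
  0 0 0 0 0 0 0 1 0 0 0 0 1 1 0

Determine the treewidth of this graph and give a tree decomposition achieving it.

Treewidth 3.
One such decomposition:
Bags: B1 = {2, 6, 8, 12}  B2 = {2, 8, 9, 12}  B3 = {8, 9, 10, 12}  B4 = {9, 10, 12, 14}  B5 = {7, 9, 10, 14}  B6 = {5, 7, 10, 14}  B7 = {5, 7, 13, 14}  B8 = {1, 5, 7, 13}  B9 = {1, 5, 11, 13}  B10 = {1, 4, 11, 13}  B11 = {1, 3, 4, 11}  B12 = {0, 3, 4, 11}
Tree: B1–B2, B2–B3, B3–B4, B4–B5, B5–B6, B6–B7, B7–B8, B8–B9, B9–B10, B10–B11, B11–B12

Every bag has size at most 4, so the width is 4 − 1 = 3 and tw(G) ≤ 3. For the lower bound: the 4 vertex sets {2,6,8}, {12}, {9}, {5,7,10,14} are disjoint, each induces a connected subgraph, and every pair is joined by at least one edge of G. Contracting each set to a single vertex therefore yields K_{4} as a minor, and since treewidth is minor-monotone, tw(G) ≥ tw(K_{4}) = 3. Combining the bounds, tw(G) = 3.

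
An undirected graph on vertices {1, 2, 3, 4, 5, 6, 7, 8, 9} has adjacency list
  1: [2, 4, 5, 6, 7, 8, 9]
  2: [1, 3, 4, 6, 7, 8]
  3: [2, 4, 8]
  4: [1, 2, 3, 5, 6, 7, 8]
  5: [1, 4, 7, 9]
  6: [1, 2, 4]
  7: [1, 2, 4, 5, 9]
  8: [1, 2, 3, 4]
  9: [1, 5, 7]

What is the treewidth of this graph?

3

A width-3 tree decomposition is:
Bags: B1 = {1, 2, 4, 7}  B2 = {1, 4, 5, 7}  B3 = {1, 2, 4, 8}  B4 = {1, 5, 7, 9}  B5 = {1, 2, 4, 6}  B6 = {2, 3, 4, 8}
Tree: B1–B2, B1–B3, B2–B4, B3–B5, B3–B6
The largest bag has 4 vertices, giving width 3; this decomposition certifies tw(G) ≤ 3. For the lower bound, the 4 vertices {1, 5, 7, 9} are pairwise adjacent, and any tree decomposition puts a clique entirely inside one bag — forcing width ≥ 3. The upper and lower bounds meet at 3, so that is the treewidth.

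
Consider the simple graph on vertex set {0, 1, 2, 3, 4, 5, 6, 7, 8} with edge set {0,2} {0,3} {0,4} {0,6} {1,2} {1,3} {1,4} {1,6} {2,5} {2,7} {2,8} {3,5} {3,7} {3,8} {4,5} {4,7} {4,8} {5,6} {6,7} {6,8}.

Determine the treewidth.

4

A width-4 tree decomposition is:
Bags: B1 = {2, 3, 4, 5, 6}  B2 = {0, 2, 3, 4, 6}  B3 = {2, 3, 4, 6, 7}  B4 = {2, 3, 4, 6, 8}  B5 = {1, 2, 3, 4, 6}
Tree: B1–B2, B2–B3, B3–B4, B4–B5
The largest bag has 5 vertices, giving width 4; this decomposition certifies tw(G) ≤ 4. For the lower bound: the 5 vertex sets {5,6}, {0,2}, {3,7}, {4}, {8} are disjoint, each induces a connected subgraph, and every pair is joined by at least one edge of G. Contracting each set to a single vertex therefore yields K_{5} as a minor, and since treewidth is minor-monotone, tw(G) ≥ tw(K_{5}) = 4. Hence tw(G) = 4 exactly.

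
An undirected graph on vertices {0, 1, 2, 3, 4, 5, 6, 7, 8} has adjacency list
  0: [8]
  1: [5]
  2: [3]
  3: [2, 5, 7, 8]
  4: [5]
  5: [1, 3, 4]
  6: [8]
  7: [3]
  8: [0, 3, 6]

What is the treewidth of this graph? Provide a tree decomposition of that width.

Treewidth 1.
Bags: B1 = {3, 5}  B2 = {3, 8}  B3 = {2, 3}  B4 = {3, 7}  B5 = {1, 5}  B6 = {4, 5}  B7 = {0, 8}  B8 = {6, 8}
Tree: B1–B2, B1–B3, B3–B4, B1–B5, B1–B6, B2–B7, B7–B8

Every bag has size at most 2, so the width is 2 − 1 = 1 and tw(G) ≤ 1. Any graph with an edge has treewidth ≥ 1, and G has the edge 3–5. Hence tw(G) = 1 exactly.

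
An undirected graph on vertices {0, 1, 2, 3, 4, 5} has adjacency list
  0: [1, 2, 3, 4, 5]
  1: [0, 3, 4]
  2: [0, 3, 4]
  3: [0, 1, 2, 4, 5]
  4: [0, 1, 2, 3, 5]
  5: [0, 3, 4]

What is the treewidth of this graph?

3

A width-3 tree decomposition is:
Bags: B1 = {0, 3, 4, 5}  B2 = {0, 2, 3, 4}  B3 = {0, 1, 3, 4}
Tree: B1–B2, B2–B3
Each bag holds 4 vertices, so the decomposition has width 3, which upper-bounds the treewidth. Conversely, {0, 1, 3, 4} is a clique of size 4, and the vertices of any clique must share a bag in every tree decomposition; so some bag has ≥ 4 vertices and tw(G) ≥ 3. Therefore the treewidth is 3.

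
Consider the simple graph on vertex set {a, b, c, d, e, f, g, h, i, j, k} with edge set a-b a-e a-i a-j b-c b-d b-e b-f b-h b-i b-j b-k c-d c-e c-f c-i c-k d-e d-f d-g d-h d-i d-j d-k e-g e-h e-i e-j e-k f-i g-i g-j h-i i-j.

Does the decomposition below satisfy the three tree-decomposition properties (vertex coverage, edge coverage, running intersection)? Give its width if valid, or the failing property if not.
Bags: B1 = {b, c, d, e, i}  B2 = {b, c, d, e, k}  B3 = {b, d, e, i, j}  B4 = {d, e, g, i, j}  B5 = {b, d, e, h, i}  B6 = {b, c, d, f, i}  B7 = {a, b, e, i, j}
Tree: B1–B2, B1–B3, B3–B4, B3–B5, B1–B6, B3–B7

Every vertex of G appears in some bag (union = {a, b, c, d, e, f, g, h, i, j, k}); every edge is covered by a bag; and for each vertex v the set of bags containing v is connected in the bag tree. The decomposition is therefore valid. The largest bag has 5 vertices, so the width is 4.

Yes; width 4.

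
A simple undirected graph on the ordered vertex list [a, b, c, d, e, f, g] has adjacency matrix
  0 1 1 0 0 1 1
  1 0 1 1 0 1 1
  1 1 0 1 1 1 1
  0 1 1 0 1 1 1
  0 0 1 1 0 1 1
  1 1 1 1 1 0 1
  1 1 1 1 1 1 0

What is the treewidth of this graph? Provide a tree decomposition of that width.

The largest bag has 5 vertices, giving width 4; this decomposition certifies tw(G) ≤ 4. On the other hand G contains the 5-clique {c, d, e, f, g}. A clique must lie in a single bag of any decomposition, so no decomposition can have width below 4. Hence tw(G) = 4 exactly.

Treewidth 4.
One optimal decomposition is:
Bags: B1 = {a, b, c, f, g}  B2 = {b, c, d, f, g}  B3 = {c, d, e, f, g}
Tree: B1–B2, B2–B3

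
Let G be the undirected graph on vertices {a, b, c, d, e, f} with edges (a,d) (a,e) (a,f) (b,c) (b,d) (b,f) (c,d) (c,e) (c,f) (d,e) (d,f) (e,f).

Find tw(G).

A width-3 tree decomposition is:
Bags: B1 = {c, d, e, f}  B2 = {b, c, d, f}  B3 = {a, d, e, f}
Tree: B1–B2, B1–B3
Every bag has size at most 4, so the width is 4 − 1 = 3 and tw(G) ≤ 3. On the other hand G contains the 4-clique {c, d, e, f}. A clique must lie in a single bag of any decomposition, so no decomposition can have width below 3. The upper and lower bounds meet at 3, so that is the treewidth.

3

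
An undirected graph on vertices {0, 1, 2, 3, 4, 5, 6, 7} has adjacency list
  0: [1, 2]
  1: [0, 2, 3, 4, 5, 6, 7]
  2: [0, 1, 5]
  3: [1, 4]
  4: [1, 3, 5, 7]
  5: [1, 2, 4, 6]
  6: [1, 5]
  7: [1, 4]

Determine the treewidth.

2

A width-2 tree decomposition is:
Bags: B1 = {1, 4, 5}  B2 = {1, 2, 5}  B3 = {1, 5, 6}  B4 = {1, 4, 7}  B5 = {1, 3, 4}  B6 = {0, 1, 2}
Tree: B1–B2, B1–B3, B1–B4, B4–B5, B2–B6
Every bag has size at most 3, so the width is 3 − 1 = 2 and tw(G) ≤ 2. Conversely, {0, 1, 2} is a clique of size 3, and the vertices of any clique must share a bag in every tree decomposition; so some bag has ≥ 3 vertices and tw(G) ≥ 2. The upper and lower bounds meet at 2, so that is the treewidth.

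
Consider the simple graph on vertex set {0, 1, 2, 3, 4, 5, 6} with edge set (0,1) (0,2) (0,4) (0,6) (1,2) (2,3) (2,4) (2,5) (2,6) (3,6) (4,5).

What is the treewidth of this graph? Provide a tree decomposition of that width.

Treewidth 2.
Bags: B1 = {0, 1, 2}  B2 = {0, 2, 6}  B3 = {0, 2, 4}  B4 = {2, 4, 5}  B5 = {2, 3, 6}
Tree: B1–B2, B1–B3, B3–B4, B2–B5

Every bag has size at most 3, so the width is 3 − 1 = 2 and tw(G) ≤ 2. For the lower bound, the 3 vertices {0, 1, 2} are pairwise adjacent, and any tree decomposition puts a clique entirely inside one bag — forcing width ≥ 2. Hence tw(G) = 2 exactly.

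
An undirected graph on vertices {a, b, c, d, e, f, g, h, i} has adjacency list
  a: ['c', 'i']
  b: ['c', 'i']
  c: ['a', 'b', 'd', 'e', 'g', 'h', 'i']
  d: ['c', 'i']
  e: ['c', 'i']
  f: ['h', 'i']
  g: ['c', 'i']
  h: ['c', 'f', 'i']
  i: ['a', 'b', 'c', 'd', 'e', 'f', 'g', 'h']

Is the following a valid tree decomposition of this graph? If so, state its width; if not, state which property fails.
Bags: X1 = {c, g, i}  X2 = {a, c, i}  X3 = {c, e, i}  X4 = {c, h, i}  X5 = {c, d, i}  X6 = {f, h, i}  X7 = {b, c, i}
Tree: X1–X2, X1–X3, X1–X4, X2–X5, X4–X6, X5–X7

Yes; width 2.

Vertex coverage: the bags together contain {a, b, c, d, e, f, g, h, i}, the full vertex set. Edge coverage: each edge of G has both endpoints in at least one bag. Running intersection: for every vertex, the bags containing it form a connected subtree. All three properties hold, so this is a valid tree decomposition of width max|bag| − 1 = 2, and hence tw(G) ≤ 2.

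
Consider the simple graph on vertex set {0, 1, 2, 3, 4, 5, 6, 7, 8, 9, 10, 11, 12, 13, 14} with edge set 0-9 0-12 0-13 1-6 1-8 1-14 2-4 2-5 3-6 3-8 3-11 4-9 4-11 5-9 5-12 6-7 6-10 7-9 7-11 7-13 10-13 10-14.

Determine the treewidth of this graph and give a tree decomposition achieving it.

Treewidth 3.
One optimal decomposition is:
Bags: B1 = {0, 2, 5, 12}  B2 = {0, 2, 5, 9}  B3 = {0, 2, 4, 9}  B4 = {0, 4, 9, 13}  B5 = {4, 7, 9, 13}  B6 = {4, 7, 11, 13}  B7 = {7, 10, 11, 13}  B8 = {6, 7, 10, 11}  B9 = {3, 6, 10, 11}  B10 = {3, 6, 10, 14}  B11 = {1, 3, 6, 14}  B12 = {1, 3, 8, 14}
Tree: B1–B2, B2–B3, B3–B4, B4–B5, B5–B6, B6–B7, B7–B8, B8–B9, B9–B10, B10–B11, B11–B12

Every bag has size at most 4, so the width is 4 − 1 = 3 and tw(G) ≤ 3. For the lower bound: the 4 vertex sets {2,5,12}, {0}, {9}, {4,7,11,13} are disjoint, each induces a connected subgraph, and every pair is joined by at least one edge of G. Contracting each set to a single vertex therefore yields K_{4} as a minor, and since treewidth is minor-monotone, tw(G) ≥ tw(K_{4}) = 3. Combining the bounds, tw(G) = 3.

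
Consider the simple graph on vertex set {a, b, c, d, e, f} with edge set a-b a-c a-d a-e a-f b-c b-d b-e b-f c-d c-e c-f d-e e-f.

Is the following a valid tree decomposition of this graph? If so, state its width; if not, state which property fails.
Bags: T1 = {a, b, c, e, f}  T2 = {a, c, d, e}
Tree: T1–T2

A tree decomposition must satisfy three properties: every vertex lies in some bag; for every edge, both endpoints lie together in some bag; and for every vertex, the bags containing it form a connected subtree. Here edge (b,d) lies in no bag, so the decomposition is invalid.

No — edge (b,d) lies in no bag.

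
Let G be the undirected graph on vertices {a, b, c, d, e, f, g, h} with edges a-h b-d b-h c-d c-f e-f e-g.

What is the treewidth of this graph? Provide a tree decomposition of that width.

Every bag has size at most 2, so the width is 2 − 1 = 1 and tw(G) ≤ 1. Since G has at least one edge (e.g. g–e), it is not an edgeless graph, so tw(G) ≥ 1. Therefore the treewidth is 1.

Treewidth 1.
One such decomposition:
Bags: B1 = {e, g}  B2 = {e, f}  B3 = {c, f}  B4 = {c, d}  B5 = {b, d}  B6 = {b, h}  B7 = {a, h}
Tree: B1–B2, B2–B3, B3–B4, B4–B5, B5–B6, B6–B7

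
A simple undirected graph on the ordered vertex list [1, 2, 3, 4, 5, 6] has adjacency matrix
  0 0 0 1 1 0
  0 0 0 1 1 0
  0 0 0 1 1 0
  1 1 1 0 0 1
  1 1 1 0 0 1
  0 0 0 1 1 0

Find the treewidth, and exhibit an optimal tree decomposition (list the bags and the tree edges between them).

Treewidth 2.
One such decomposition:
Bags: B1 = {1, 4, 5}  B2 = {2, 4, 5}  B3 = {4, 5, 6}  B4 = {3, 4, 5}
Tree: B1–B2, B2–B3, B3–B4

Every bag has size at most 3, so the width is 3 − 1 = 2 and tw(G) ≤ 2. Since 1–4–2–5–1 is a cycle in G, G is not acyclic. Forests are exactly the graphs of treewidth ≤ 1, so tw(G) ≥ 2. Combining the bounds, tw(G) = 2.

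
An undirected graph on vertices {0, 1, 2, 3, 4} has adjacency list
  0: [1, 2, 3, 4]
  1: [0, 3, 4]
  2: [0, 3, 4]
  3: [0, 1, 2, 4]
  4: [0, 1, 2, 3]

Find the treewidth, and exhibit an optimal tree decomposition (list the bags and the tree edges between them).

Treewidth 3.
One optimal decomposition is:
Bags: B1 = {0, 1, 3, 4}  B2 = {0, 2, 3, 4}
Tree: B1–B2

Every bag has size at most 4, so the width is 4 − 1 = 3 and tw(G) ≤ 3. On the other hand G contains the 4-clique {0, 1, 3, 4}. A clique must lie in a single bag of any decomposition, so no decomposition can have width below 3. The upper and lower bounds meet at 3, so that is the treewidth.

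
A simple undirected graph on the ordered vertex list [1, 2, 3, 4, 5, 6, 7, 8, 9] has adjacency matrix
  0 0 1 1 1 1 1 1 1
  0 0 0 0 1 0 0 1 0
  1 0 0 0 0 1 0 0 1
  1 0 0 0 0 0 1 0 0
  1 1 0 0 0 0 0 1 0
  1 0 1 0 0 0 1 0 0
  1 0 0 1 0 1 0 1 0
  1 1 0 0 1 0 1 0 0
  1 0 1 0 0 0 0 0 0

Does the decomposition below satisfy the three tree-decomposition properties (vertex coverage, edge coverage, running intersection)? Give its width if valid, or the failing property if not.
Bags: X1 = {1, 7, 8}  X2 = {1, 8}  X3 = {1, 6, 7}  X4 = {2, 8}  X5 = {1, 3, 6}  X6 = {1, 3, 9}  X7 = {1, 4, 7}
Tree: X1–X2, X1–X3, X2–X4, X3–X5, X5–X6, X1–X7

A tree decomposition must satisfy three properties: every vertex lies in some bag; for every edge, both endpoints lie together in some bag; and for every vertex, the bags containing it form a connected subtree. Here vertex 5 appears in no bag, so the decomposition is invalid.

No — vertex 5 appears in no bag.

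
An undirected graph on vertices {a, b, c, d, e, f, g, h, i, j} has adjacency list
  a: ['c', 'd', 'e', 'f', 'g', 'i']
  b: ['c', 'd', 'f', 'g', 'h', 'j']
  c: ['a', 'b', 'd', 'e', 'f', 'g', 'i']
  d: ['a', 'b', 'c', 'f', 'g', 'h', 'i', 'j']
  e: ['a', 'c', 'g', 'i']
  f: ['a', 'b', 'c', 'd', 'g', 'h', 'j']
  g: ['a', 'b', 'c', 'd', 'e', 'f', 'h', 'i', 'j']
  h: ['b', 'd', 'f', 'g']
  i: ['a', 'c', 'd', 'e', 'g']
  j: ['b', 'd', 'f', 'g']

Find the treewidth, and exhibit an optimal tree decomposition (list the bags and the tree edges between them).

Every bag has size at most 5, so the width is 5 − 1 = 4 and tw(G) ≤ 4. Conversely, {a, c, d, f, g} is a clique of size 5, and the vertices of any clique must share a bag in every tree decomposition; so some bag has ≥ 5 vertices and tw(G) ≥ 4. The upper and lower bounds meet at 4, so that is the treewidth.

Treewidth 4.
Bags: B1 = {a, c, d, f, g}  B2 = {b, c, d, f, g}  B3 = {a, c, d, g, i}  B4 = {b, d, f, g, j}  B5 = {b, d, f, g, h}  B6 = {a, c, e, g, i}
Tree: B1–B2, B1–B3, B2–B4, B2–B5, B3–B6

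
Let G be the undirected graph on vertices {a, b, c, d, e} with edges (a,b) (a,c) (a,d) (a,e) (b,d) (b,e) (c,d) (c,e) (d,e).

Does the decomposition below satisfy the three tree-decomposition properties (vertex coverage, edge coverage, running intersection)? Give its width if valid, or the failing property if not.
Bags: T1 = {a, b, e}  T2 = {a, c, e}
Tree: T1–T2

A tree decomposition must satisfy three properties: every vertex lies in some bag; for every edge, both endpoints lie together in some bag; and for every vertex, the bags containing it form a connected subtree. Here vertex d appears in no bag, so the decomposition is invalid.

No — vertex d appears in no bag.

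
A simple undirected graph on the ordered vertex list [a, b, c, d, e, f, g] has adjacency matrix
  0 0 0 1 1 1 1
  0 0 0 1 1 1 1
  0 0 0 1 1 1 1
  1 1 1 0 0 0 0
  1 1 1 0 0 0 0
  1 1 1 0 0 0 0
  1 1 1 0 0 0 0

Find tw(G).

A width-3 tree decomposition is:
Bags: B1 = {a, b, c, g}  B2 = {a, b, c, d}  B3 = {a, b, c, f}  B4 = {a, b, c, e}
Tree: B1–B2, B2–B3, B3–B4
The largest bag has 4 vertices, giving width 3; this decomposition certifies tw(G) ≤ 3. For the lower bound: the 4 vertex sets {c,g}, {b,d}, {a}, {f} are disjoint, each induces a connected subgraph, and every pair is joined by at least one edge of G. Contracting each set to a single vertex therefore yields K_{4} as a minor, and since treewidth is minor-monotone, tw(G) ≥ tw(K_{4}) = 3. The upper and lower bounds meet at 3, so that is the treewidth.

3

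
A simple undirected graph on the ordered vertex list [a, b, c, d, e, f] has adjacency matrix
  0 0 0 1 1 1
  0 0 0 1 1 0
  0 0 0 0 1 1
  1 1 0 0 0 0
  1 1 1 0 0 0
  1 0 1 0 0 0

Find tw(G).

2

A width-2 tree decomposition is:
Bags: B1 = {a, c, f}  B2 = {a, c, e}  B3 = {a, d, e}  B4 = {b, d, e}
Tree: B1–B2, B2–B3, B3–B4
Each bag holds 3 vertices, so the decomposition has width 2, which upper-bounds the treewidth. For the lower bound, G contains the cycle f–c–e–a–f, so G is not a forest; only forests have treewidth ≤ 1, hence tw(G) ≥ 2. The upper and lower bounds meet at 2, so that is the treewidth.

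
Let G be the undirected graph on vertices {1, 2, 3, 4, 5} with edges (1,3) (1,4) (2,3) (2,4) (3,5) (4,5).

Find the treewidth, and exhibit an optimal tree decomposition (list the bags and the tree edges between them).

The largest bag has 3 vertices, giving width 2; this decomposition certifies tw(G) ≤ 2. For the lower bound, G contains the cycle 3–2–4–5–3, so G is not a forest; only forests have treewidth ≤ 1, hence tw(G) ≥ 2. Therefore the treewidth is 2.

Treewidth 2.
One optimal decomposition is:
Bags: B1 = {2, 3, 4}  B2 = {3, 4, 5}  B3 = {1, 3, 4}
Tree: B1–B2, B2–B3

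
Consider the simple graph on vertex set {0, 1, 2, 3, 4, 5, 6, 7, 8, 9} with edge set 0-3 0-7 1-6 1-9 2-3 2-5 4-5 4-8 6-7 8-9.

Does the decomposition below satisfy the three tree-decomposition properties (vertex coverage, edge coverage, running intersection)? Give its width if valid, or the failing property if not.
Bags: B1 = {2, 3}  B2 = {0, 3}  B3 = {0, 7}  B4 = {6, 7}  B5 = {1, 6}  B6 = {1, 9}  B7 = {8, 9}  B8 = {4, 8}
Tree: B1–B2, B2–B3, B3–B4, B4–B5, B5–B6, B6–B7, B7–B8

No — vertex 5 appears in no bag.

A tree decomposition must satisfy three properties: every vertex lies in some bag; for every edge, both endpoints lie together in some bag; and for every vertex, the bags containing it form a connected subtree. Here vertex 5 appears in no bag, so the decomposition is invalid.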